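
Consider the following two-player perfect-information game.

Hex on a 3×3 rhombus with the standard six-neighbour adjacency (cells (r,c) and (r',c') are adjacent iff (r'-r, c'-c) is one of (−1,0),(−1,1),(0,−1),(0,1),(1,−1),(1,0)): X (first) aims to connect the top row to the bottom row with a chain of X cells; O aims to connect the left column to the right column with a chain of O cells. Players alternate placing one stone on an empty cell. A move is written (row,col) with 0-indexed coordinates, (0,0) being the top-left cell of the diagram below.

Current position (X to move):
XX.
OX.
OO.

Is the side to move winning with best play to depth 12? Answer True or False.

ply 1, X at XX./OX./OO. | (0,2)=-1→XXX/OX./OO.*; (1,2)=-1→XX./OXX/OO.; (2,2)=-1→XX./OX./OOX
ply 2, O at XXX/OX./OO. | (1,2)=+1→XXX/OXO/OO.*; (2,2)=+1→XXX/OX./OOO
ply 3: XXX/OXO/OO. is terminal -1 (X); from XX./OX./OO. depth 12

X winning at [XX./OX./OO.]: False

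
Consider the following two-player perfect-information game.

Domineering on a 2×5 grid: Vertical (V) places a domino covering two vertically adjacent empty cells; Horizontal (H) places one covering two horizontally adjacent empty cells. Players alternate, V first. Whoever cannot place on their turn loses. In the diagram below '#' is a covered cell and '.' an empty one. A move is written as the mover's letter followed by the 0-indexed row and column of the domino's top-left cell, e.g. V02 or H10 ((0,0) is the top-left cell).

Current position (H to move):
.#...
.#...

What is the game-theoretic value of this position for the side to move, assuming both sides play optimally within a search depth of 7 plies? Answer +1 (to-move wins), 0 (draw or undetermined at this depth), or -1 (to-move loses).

value(.#.../.#..., H) = -1

ply 1, H at .#.../.#... | H02=-1→.###./.#...*; H03=-1→.#.##/.#...; H12=-1→.#.../.###.; H13=-1→.#.../.#.##
ply 2, V at .###./.#... | V00=-1→####./##...; V04=+1→.####/.#..#*
ply 3, H at .####/.#..# | H12=-1→.####/.####*
ply 4, V at .####/.#### | V00=+1→#####/#####*
ply 5: #####/##### is terminal -1 (H); from .#.../.#... depth 7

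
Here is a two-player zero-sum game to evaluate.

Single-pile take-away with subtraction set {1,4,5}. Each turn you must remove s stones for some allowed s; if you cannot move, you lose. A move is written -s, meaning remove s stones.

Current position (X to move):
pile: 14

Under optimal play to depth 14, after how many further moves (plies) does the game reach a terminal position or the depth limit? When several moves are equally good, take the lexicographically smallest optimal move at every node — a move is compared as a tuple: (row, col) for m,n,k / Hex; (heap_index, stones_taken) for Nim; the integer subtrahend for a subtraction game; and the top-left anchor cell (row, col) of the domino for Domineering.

p1 X@[14]: -1[13]-1 -4[10]+1* -5[9]-1
p2 O@[10]: -1[9]-1* -4[6]-1 -5[5]-1
p3 X@[9]: -1[8]+1* -4[5]-1 -5[4]-1
p4 O@[8]: -1[7]-1* -4[4]-1 -5[3]-1
p5 X@[7]: -1[6]-1 -4[3]-1 -5[2]+1*
p6 O@[2]: -1[1]-1*
p7 X@[1]: -1[0]+1*
p8 O@[0] terminal -1; root [14] d14

PV length from [14]: 7 plies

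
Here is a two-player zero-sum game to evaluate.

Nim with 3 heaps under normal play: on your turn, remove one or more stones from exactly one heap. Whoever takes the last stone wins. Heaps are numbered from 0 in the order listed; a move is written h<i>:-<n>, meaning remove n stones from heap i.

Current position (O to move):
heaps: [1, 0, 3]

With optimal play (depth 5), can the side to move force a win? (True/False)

O winning at [(1,0,3)]: True

ply 1, O at (1,0,3) | h0:-1=-1→(0,0,3); h2:-1=-1→(1,0,2); h2:-2=+1→(1,0,1)*; h2:-3=-1→(1,0,0)
ply 2, X at (1,0,1) | h0:-1=-1→(0,0,1)*; h2:-1=-1→(1,0,0)
ply 3, O at (0,0,1) | h2:-1=+1→(0,0,0)*
ply 4: (0,0,0) is terminal -1 (X); from (1,0,3) depth 5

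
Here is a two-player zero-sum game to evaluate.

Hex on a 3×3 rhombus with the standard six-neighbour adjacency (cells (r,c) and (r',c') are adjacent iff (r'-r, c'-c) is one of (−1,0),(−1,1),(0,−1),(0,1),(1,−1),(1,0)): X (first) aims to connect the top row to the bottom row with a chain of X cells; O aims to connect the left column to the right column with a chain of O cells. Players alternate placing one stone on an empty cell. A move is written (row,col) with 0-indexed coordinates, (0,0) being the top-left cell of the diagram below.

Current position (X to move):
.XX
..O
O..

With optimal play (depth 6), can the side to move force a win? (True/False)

X winning at [.XX/..O/O..]: False

p1 X@[.XX/..O/O..]: (0,0)[XXX/..O/O..]-1* (1,0)[.XX/X.O/O..]-1 (1,1)[.XX/.XO/O..]-1 (2,1)[.XX/..O/OX.]-1 (2,2)[.XX/..O/O.X]-1
p2 O@[XXX/..O/O..]: (1,0)[XXX/O.O/O..]+1* (1,1)[XXX/.OO/O..]+1 (2,1)[XXX/..O/OO.]+1 (2,2)[XXX/..O/O.O]+1
p3 X@[XXX/O.O/O..]: (1,1)[XXX/OXO/O..]-1* (2,1)[XXX/O.O/OX.]-1 (2,2)[XXX/O.O/O.X]-1
p4 O@[XXX/OXO/O..]: (2,1)[XXX/OXO/OO.]+1* (2,2)[XXX/OXO/O.O]-1
p5 X@[XXX/OXO/OO.] terminal -1; root [.XX/..O/O..] d6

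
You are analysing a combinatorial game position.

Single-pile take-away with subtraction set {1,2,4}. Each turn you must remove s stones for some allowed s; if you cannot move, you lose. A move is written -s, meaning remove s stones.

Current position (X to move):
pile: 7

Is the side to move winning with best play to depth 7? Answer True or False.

X winning at [7]: True

[7] X move#1: -1:+1/6*, -2:-1/5, -4:+1/3
[6] O move#2: -1:-1/5*, -2:-1/4, -4:-1/2
[5] X move#3: -1:-1/4, -2:+1/3*, -4:-1/1
[3] O move#4: -1:-1/2*, -2:-1/1
[2] X move#5: -1:-1/1, -2:+1/0*
[0] end (terminal -1, O#6); searched 7 to 7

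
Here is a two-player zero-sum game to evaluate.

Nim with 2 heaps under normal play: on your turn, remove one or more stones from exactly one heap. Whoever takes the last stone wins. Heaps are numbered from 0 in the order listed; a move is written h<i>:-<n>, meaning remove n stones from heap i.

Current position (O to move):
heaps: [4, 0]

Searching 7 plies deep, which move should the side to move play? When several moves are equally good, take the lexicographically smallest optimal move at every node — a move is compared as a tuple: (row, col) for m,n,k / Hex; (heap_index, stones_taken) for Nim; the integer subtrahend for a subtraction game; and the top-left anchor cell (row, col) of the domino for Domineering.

p1 O@[(4,0)]: h0:-1[(3,0)]-1 h0:-2[(2,0)]-1 h0:-3[(1,0)]-1 h0:-4[(0,0)]+1*
p2 X@[(0,0)] terminal -1; root [(4,0)] d7

O's best at [(4,0)]: h0:-4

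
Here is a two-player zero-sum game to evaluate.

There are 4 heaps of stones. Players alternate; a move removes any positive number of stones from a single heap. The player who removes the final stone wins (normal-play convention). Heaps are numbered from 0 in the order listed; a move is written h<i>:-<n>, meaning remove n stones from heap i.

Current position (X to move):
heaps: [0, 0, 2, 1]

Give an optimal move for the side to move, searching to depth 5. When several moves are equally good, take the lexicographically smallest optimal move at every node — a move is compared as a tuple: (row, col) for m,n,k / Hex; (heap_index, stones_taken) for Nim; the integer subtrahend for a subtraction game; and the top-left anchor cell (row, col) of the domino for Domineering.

p1 X@[(0,0,2,1)]: h2:-1[(0,0,1,1)]+1* h2:-2[(0,0,0,1)]-1 h3:-1[(0,0,2,0)]-1
p2 O@[(0,0,1,1)]: h2:-1[(0,0,0,1)]-1* h3:-1[(0,0,1,0)]-1
p3 X@[(0,0,0,1)]: h3:-1[(0,0,0,0)]+1*
p4 O@[(0,0,0,0)] terminal -1; root [(0,0,2,1)] d5

X's best at [(0,0,2,1)]: h2:-1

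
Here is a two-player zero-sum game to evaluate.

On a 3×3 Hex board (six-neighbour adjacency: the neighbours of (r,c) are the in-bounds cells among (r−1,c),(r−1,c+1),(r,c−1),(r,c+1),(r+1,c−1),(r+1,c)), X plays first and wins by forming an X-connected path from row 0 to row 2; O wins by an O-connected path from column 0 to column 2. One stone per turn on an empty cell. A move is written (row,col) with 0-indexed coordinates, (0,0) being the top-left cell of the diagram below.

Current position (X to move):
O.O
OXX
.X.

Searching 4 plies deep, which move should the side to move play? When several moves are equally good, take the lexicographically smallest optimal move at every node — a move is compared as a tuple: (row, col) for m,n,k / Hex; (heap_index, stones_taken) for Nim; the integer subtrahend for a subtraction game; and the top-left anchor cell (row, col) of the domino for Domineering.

X's best at [O.O/OXX/.X.]: (0,1)

p1 X@[O.O/OXX/.X.]: (0,1)[OXO/OXX/.X.]+1* (2,0)[O.O/OXX/XX.]-1 (2,2)[O.O/OXX/.XX]-1
p2 O@[OXO/OXX/.X.] terminal -1; root [O.O/OXX/.X.] d4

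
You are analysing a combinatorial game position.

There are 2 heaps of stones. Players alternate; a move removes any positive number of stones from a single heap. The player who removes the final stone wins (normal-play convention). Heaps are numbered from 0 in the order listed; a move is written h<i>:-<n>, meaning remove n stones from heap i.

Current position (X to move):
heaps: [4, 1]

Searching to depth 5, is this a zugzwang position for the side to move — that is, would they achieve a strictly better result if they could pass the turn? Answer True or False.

zugzwang((4,1), X) = False

[(4,1)] X move#1: h0:-1:-1/(3,1), h0:-2:-1/(2,1), h0:-3:+1/(1,1)*, h0:-4:-1/(0,1), h1:-1:-1/(4,0)
[(1,1)] O move#2: h0:-1:-1/(0,1)*, h1:-1:-1/(1,0)
[(0,1)] X move#3: h1:-1:+1/(0,0)*
[(0,0)] end (terminal -1, O#4); searched (4,1) to 5
suppose X passes — search the same position with O to move:
pass> [(4,1)] O move#1: h0:-1:-1/(3,1), h0:-2:-1/(2,1), h0:-3:+1/(1,1)*, h0:-4:-1/(0,1), h1:-1:-1/(4,0)
pass> [(1,1)] X move#2: h0:-1:-1/(0,1)*, h1:-1:-1/(1,0)
pass> [(0,1)] O move#3: h1:-1:+1/(0,0)*
pass> [(0,0)] end (terminal -1, X#4); searched (4,1) to 5
for X: play +1, pass -1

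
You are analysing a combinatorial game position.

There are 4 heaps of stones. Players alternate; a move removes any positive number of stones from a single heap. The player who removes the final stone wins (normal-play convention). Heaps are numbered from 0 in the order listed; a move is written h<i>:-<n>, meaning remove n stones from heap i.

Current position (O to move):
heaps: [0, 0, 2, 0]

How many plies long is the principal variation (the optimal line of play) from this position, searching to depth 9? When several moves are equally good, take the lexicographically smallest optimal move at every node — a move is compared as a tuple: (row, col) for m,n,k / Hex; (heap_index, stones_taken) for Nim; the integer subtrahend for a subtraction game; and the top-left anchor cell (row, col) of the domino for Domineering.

PV length from [(0,0,2,0)]: 1 ply

[(0,0,2,0)] O move#1: h2:-1:-1/(0,0,1,0), h2:-2:+1/(0,0,0,0)*
[(0,0,0,0)] end (terminal -1, X#2); searched (0,0,2,0) to 9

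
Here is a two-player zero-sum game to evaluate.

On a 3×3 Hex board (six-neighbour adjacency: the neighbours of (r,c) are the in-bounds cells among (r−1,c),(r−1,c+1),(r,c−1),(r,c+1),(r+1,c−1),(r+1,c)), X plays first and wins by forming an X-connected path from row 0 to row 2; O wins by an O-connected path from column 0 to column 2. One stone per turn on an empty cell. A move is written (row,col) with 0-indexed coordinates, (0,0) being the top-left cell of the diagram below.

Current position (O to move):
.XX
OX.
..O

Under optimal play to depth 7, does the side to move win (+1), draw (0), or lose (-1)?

value(.XX/OX./..O, O) = -1

[.XX/OX./..O] O move#1: (0,0):-1/OXX/OX./..O*, (1,2):-1/.XX/OXO/..O, (2,0):-1/.XX/OX./O.O, (2,1):-1/.XX/OX./.OO
[OXX/OX./..O] X move#2: (1,2):+1/OXX/OXX/..O*, (2,0):+1/OXX/OX./X.O, (2,1):+1/OXX/OX./.XO
[OXX/OXX/..O] O move#3: (2,0):-1/OXX/OXX/O.O*, (2,1):-1/OXX/OXX/.OO
[OXX/OXX/O.O] X move#4: (2,1):+1/OXX/OXX/OXO*
[OXX/OXX/OXO] end (terminal -1, O#5); searched .XX/OX./..O to 7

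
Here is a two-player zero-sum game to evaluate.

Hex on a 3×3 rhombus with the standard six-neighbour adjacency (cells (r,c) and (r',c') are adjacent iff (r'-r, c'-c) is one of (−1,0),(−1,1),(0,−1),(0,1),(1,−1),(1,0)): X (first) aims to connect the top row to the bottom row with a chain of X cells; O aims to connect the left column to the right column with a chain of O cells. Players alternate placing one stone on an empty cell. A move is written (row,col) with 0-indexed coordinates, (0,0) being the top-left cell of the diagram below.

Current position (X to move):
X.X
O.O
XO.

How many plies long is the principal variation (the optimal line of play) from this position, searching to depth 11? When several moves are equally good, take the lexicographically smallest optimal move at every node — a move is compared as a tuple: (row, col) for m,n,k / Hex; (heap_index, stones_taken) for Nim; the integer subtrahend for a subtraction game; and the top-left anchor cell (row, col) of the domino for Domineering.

p1 X@[X.X/O.O/XO.]: (0,1)[XXX/O.O/XO.]-1 (1,1)[X.X/OXO/XO.]+1* (2,2)[X.X/O.O/XOX]-1
p2 O@[X.X/OXO/XO.] terminal -1; root [X.X/O.O/XO.] d11

PV length from [X.X/O.O/XO.]: 1 ply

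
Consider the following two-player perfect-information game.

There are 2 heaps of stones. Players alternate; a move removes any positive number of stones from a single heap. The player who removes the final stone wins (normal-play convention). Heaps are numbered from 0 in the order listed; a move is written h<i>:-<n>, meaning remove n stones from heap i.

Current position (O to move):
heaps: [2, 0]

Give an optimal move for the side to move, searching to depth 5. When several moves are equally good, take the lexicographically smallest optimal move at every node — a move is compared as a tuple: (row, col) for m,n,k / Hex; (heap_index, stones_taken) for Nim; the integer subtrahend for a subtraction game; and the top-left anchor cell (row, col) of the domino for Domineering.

ply 1, O at (2,0) | h0:-1=-1→(1,0); h0:-2=+1→(0,0)*
ply 2: (0,0) is terminal -1 (X); from (2,0) depth 5

O's best at [(2,0)]: h0:-2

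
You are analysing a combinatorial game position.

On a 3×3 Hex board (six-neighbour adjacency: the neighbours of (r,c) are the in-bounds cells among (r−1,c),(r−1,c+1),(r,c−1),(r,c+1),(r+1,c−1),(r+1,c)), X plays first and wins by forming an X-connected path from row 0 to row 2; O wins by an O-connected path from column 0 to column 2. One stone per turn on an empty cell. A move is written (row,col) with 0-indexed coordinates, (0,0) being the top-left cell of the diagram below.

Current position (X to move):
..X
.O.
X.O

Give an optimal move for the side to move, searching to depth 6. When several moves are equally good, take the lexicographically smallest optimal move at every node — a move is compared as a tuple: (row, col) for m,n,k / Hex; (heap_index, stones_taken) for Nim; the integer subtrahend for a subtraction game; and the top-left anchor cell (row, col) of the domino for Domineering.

[..X/.O./X.O] X move#1: (0,0):-1/X.X/.O./X.O, (0,1):-1/.XX/.O./X.O, (1,0):+1/..X/XO./X.O*, (1,2):+1/..X/.OX/X.O, (2,1):+1/..X/.O./XXO
[..X/XO./X.O] O move#2: (0,0):-1/O.X/XO./X.O*, (0,1):-1/.OX/XO./X.O, (1,2):-1/..X/XOO/X.O, (2,1):-1/..X/XO./XOO
[O.X/XO./X.O] X move#3: (0,1):+1/OXX/XO./X.O*, (1,2):+1/O.X/XOX/X.O, (2,1):+1/O.X/XO./XXO
[OXX/XO./X.O] end (terminal -1, O#4); searched ..X/.O./X.O to 6

X's best at [..X/.O./X.O]: (1,0)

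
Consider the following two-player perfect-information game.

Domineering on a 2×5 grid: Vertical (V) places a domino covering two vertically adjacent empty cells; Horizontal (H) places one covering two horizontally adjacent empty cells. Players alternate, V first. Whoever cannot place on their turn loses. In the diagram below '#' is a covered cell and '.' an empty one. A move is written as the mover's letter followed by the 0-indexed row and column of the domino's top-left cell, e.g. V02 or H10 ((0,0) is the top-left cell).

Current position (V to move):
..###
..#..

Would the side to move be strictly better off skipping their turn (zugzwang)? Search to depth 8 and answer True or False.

p1 V@[..###/..#..]: V00[#.###/#.#..]+1* V01[.####/.##..]+1
p2 H@[#.###/#.#..]: H13[#.###/#.###]-1*
p3 V@[#.###/#.###]: V01[#####/#####]+1*
p4 H@[#####/#####] terminal -1; root [..###/..#..] d8
pass branch (H moves first from the same position):
  | p1 H@[..###/..#..]: H00[#####/..#..]+1* H10[..###/###..]+1 H13[..###/..###]-1
  | p2 V@[#####/..#..] terminal -1; root [..###/..#..] d8
V moving scores +1; V passing scores -1

zugzwang(..###/..#.., V) = False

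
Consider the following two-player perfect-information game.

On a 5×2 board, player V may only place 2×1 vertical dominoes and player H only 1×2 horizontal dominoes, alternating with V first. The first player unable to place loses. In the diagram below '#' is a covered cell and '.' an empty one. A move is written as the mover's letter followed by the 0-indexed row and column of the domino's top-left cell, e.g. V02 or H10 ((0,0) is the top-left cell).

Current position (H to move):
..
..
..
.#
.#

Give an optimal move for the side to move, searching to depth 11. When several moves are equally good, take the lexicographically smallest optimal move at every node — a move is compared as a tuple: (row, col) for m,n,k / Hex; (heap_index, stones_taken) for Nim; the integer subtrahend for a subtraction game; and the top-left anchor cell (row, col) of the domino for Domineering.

p1 H@[../../../.#/.#]: H00[##/../../.#/.#]-1 H10[../##/../.#/.#]+1* H20[../../##/.#/.#]-1
p2 V@[../##/../.#/.#]: V20[../##/#./##/.#]-1* V30[../##/../##/##]-1
p3 H@[../##/#./##/.#]: H00[##/##/#./##/.#]+1*
p4 V@[##/##/#./##/.#] terminal -1; root [../../../.#/.#] d11

H's best at [../../../.#/.#]: H10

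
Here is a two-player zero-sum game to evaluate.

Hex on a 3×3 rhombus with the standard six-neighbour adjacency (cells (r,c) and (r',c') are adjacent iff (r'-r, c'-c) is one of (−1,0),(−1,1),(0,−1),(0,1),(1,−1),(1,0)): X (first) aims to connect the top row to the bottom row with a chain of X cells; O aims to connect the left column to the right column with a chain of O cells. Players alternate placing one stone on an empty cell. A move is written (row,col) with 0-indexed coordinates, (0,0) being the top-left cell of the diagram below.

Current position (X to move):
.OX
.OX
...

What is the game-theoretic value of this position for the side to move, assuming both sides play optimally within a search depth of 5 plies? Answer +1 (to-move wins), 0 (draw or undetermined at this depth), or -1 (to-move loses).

value(.OX/.OX/..., X) = +1

[.OX/.OX/...] X move#1: (0,0):+1/XOX/.OX/...*, (1,0):+1/.OX/XOX/..., (2,0):+1/.OX/.OX/X.., (2,1):+1/.OX/.OX/.X., (2,2):+1/.OX/.OX/..X
[XOX/.OX/...] O move#2: (1,0):-1/XOX/OOX/...*, (2,0):-1/XOX/.OX/O.., (2,1):-1/XOX/.OX/.O., (2,2):-1/XOX/.OX/..O
[XOX/OOX/...] X move#3: (2,0):+1/XOX/OOX/X..*, (2,1):+1/XOX/OOX/.X., (2,2):+1/XOX/OOX/..X
[XOX/OOX/X..] O move#4: (2,1):-1/XOX/OOX/XO.*, (2,2):-1/XOX/OOX/X.O
[XOX/OOX/XO.] X move#5: (2,2):+1/XOX/OOX/XOX*
[XOX/OOX/XOX] end (terminal -1, O#6); searched .OX/.OX/... to 5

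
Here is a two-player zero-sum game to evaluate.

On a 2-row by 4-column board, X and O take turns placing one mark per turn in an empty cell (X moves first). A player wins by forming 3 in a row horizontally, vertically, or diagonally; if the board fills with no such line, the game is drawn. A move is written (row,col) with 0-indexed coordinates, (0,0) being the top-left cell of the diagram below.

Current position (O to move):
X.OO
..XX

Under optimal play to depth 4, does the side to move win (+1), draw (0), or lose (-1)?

[X.OO/..XX] O move#1: (0,1):+1/XOOO/..XX*, (1,0):-1/X.OO/O.XX, (1,1):+0/X.OO/.OXX
[XOOO/..XX] end (terminal -1, X#2); searched X.OO/..XX to 4

value(X.OO/..XX, O) = +1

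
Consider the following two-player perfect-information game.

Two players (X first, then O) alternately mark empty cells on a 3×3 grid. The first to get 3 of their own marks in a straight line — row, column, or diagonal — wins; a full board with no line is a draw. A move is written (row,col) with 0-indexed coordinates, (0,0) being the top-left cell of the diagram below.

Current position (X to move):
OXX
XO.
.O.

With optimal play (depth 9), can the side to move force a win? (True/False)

[OXX/XO./.O.] X move#1: (1,2):-1/OXX/XOX/.O., (2,0):-1/OXX/XO./XO., (2,2):+0/OXX/XO./.OX*
[OXX/XO./.OX] O move#2: (1,2):+0/OXX/XOO/.OX*, (2,0):-1/OXX/XO./OOX
[OXX/XOO/.OX] X move#3: (2,0):+0/OXX/XOO/XOX*
[OXX/XOO/XOX] end (terminal +0, O#4); searched OXX/XO./.O. to 9

X winning at [OXX/XO./.O.]: False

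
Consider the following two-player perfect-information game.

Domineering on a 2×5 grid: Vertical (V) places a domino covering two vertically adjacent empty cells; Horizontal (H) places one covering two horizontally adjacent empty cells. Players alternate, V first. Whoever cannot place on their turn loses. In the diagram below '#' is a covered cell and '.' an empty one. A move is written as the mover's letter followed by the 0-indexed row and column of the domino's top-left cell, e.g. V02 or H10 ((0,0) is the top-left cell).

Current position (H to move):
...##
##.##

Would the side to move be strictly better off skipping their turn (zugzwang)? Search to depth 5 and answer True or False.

zugzwang(...##/##.##, H) = False

[...##/##.##] H move#1: H00:-1/##.##/##.##, H01:+1/.####/##.##*
[.####/##.##] end (terminal -1, V#2); searched ...##/##.## to 5
suppose H passes — search the same position with V to move:
pass> [...##/##.##] V move#1: V02:-1/..###/#####*
pass> [..###/#####] H move#2: H00:+1/#####/#####*
pass> [#####/#####] end (terminal -1, V#3); searched ...##/##.## to 5
for H: play +1, pass +1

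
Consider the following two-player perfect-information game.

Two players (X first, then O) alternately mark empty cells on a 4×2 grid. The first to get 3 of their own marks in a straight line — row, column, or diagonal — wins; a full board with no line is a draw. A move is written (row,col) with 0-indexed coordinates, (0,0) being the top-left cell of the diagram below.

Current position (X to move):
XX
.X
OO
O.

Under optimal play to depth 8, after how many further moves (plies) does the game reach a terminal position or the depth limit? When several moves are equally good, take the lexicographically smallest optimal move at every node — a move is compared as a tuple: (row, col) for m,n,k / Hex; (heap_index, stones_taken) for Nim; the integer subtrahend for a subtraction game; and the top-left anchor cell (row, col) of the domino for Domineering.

ply 1, X at XX/.X/OO/O. | (1,0)=+0→XX/XX/OO/O.*; (3,1)=-1→XX/.X/OO/OX
ply 2, O at XX/XX/OO/O. | (3,1)=+0→XX/XX/OO/OO*
ply 3: XX/XX/OO/OO is terminal +0 (X); from XX/.X/OO/O. depth 8

PV length from [XX/.X/OO/O.]: 2 plies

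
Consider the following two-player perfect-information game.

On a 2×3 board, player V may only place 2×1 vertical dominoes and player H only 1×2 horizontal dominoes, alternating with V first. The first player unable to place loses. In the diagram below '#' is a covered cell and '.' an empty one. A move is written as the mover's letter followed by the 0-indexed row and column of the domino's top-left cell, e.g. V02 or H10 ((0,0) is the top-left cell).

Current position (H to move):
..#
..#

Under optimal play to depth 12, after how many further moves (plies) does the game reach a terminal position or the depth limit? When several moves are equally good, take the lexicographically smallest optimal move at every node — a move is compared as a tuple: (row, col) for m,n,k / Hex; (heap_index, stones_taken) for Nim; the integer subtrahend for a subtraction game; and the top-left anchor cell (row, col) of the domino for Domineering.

PV length from [..#/..#]: 1 ply

ply 1, H at ..#/..# | H00=+1→###/..#*; H10=+1→..#/###
ply 2: ###/..# is terminal -1 (V); from ..#/..# depth 12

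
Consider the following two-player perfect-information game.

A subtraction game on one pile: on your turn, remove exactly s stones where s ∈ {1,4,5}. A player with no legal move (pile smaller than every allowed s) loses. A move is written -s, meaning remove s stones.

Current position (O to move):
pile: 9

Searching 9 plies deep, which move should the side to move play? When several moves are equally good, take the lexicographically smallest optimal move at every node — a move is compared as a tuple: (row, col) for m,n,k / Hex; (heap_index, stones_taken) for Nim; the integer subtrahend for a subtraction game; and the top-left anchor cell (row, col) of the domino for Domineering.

O's best at [9]: -1

p1 O@[9]: -1[8]+1* -4[5]-1 -5[4]-1
p2 X@[8]: -1[7]-1* -4[4]-1 -5[3]-1
p3 O@[7]: -1[6]-1 -4[3]-1 -5[2]+1*
p4 X@[2]: -1[1]-1*
p5 O@[1]: -1[0]+1*
p6 X@[0] terminal -1; root [9] d9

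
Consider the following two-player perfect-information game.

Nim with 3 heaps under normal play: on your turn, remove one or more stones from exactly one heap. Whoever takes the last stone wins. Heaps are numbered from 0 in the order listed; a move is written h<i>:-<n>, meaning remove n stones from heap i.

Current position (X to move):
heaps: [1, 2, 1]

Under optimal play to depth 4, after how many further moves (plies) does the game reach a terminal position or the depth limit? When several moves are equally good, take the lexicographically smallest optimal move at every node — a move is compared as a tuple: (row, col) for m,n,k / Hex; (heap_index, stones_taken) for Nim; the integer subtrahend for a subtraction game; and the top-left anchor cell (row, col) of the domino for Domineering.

PV length from [(1,2,1)]: 3 plies

[(1,2,1)] X move#1: h0:-1:-1/(0,2,1), h1:-1:-1/(1,1,1), h1:-2:+1/(1,0,1)*, h2:-1:-1/(1,2,0)
[(1,0,1)] O move#2: h0:-1:-1/(0,0,1)*, h2:-1:-1/(1,0,0)
[(0,0,1)] X move#3: h2:-1:+1/(0,0,0)*
[(0,0,0)] end (terminal -1, O#4); searched (1,2,1) to 4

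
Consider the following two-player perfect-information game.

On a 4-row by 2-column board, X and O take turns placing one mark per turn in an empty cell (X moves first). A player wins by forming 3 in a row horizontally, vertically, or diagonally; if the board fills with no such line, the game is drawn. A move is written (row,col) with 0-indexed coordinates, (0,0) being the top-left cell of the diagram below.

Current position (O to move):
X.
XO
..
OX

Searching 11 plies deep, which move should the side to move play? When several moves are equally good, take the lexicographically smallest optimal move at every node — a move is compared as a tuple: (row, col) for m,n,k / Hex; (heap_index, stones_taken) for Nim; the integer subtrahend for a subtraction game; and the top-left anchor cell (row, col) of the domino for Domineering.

O's best at [X./XO/../OX]: (2,0)

p1 O@[X./XO/../OX]: (0,1)[XO/XO/../OX]-1 (2,0)[X./XO/O./OX]+0* (2,1)[X./XO/.O/OX]-1
p2 X@[X./XO/O./OX]: (0,1)[XX/XO/O./OX]+0* (2,1)[X./XO/OX/OX]+0
p3 O@[XX/XO/O./OX]: (2,1)[XX/XO/OO/OX]+0*
p4 X@[XX/XO/OO/OX] terminal +0; root [X./XO/../OX] d11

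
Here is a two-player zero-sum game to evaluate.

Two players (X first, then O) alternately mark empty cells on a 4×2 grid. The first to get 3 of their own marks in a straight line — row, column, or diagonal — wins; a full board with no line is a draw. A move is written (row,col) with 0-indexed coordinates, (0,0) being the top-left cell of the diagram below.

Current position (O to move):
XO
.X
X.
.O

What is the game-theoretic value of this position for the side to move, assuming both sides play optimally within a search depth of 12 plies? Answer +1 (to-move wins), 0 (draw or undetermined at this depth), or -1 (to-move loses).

value(XO/.X/X./.O, O) = 0

ply 1, O at XO/.X/X./.O | (1,0)=+0→XO/OX/X./.O*; (2,1)=-1→XO/.X/XO/.O; (3,0)=-1→XO/.X/X./OO
ply 2, X at XO/OX/X./.O | (2,1)=+0→XO/OX/XX/.O*; (3,0)=+0→XO/OX/X./XO
ply 3, O at XO/OX/XX/.O | (3,0)=+0→XO/OX/XX/OO*
ply 4: XO/OX/XX/OO is terminal +0 (X); from XO/.X/X./.O depth 12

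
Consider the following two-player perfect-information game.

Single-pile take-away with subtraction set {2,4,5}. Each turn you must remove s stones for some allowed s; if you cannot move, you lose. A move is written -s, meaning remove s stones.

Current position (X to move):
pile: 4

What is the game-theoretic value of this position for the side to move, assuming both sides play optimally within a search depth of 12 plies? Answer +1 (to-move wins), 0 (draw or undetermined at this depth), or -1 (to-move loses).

ply 1, X at 4 | -2=-1→2; -4=+1→0*
ply 2: 0 is terminal -1 (O); from 4 depth 12

value(4, X) = +1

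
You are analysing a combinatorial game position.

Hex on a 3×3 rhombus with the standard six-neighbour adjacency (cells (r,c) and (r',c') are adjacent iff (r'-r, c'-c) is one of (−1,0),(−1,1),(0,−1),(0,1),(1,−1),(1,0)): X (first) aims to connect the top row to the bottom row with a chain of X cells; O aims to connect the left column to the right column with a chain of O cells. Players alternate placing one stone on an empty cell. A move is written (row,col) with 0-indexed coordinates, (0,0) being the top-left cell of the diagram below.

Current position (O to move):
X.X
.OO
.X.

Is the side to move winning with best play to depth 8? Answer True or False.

p1 O@[X.X/.OO/.X.]: (0,1)[XOX/.OO/.X.]+1* (1,0)[X.X/OOO/.X.]+1 (2,0)[X.X/.OO/OX.]+1 (2,2)[X.X/.OO/.XO]+1
p2 X@[XOX/.OO/.X.]: (1,0)[XOX/XOO/.X.]-1* (2,0)[XOX/.OO/XX.]-1 (2,2)[XOX/.OO/.XX]-1
p3 O@[XOX/XOO/.X.]: (2,0)[XOX/XOO/OX.]+1* (2,2)[XOX/XOO/.XO]-1
p4 X@[XOX/XOO/OX.] terminal -1; root [X.X/.OO/.X.] d8

O winning at [X.X/.OO/.X.]: True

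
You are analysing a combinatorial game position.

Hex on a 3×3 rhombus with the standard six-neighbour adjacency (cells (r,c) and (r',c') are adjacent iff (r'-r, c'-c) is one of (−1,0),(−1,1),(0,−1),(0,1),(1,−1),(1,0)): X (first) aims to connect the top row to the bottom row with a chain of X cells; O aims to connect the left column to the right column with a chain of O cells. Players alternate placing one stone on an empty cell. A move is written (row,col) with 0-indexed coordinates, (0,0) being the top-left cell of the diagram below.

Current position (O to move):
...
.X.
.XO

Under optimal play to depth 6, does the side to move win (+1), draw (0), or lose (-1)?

[.../.X./.XO] O move#1: (0,0):-1/O../.X./.XO*, (0,1):-1/.O./.X./.XO, (0,2):-1/..O/.X./.XO, (1,0):-1/.../OX./.XO, (1,2):-1/.../.XO/.XO, (2,0):-1/.../.X./OXO
[O../.X./.XO] X move#2: (0,1):+1/OX./.X./.XO*, (0,2):+1/O.X/.X./.XO, (1,0):+1/O../XX./.XO, (1,2):+1/O../.XX/.XO, (2,0):+1/O../.X./XXO
[OX./.X./.XO] end (terminal -1, O#3); searched .../.X./.XO to 6

value(.../.X./.XO, O) = -1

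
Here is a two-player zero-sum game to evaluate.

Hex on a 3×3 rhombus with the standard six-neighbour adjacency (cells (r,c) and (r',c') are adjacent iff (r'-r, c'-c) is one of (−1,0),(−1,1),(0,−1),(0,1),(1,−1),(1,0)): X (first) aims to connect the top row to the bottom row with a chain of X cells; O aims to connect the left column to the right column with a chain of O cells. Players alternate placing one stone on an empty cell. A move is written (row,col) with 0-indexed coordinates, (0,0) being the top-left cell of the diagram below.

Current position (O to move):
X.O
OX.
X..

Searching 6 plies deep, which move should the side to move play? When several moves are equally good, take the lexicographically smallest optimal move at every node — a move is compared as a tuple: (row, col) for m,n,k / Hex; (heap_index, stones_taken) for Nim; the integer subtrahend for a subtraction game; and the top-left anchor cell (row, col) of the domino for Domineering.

O's best at [X.O/OX./X..]: (0,1)

ply 1, O at X.O/OX./X.. | (0,1)=+1→XOO/OX./X..*; (1,2)=-1→X.O/OXO/X..; (2,1)=-1→X.O/OX./XO.; (2,2)=-1→X.O/OX./X.O
ply 2: XOO/OX./X.. is terminal -1 (X); from X.O/OX./X.. depth 6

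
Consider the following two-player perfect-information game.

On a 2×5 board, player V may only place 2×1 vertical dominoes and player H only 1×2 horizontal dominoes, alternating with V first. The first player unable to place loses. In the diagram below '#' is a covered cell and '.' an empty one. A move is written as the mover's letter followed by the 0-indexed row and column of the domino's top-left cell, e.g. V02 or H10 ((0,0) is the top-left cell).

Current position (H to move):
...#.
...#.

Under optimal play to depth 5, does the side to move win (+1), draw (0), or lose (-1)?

ply 1, H at ...#./...#. | H00=-1→##.#./...#.*; H01=-1→.###./...#.; H10=-1→...#./##.#.; H11=-1→...#./.###.
ply 2, V at ##.#./...#. | V02=+1→####./..##.*; V04=-1→##.##/...##
ply 3, H at ####./..##. | H10=-1→####./####.*
ply 4, V at ####./####. | V04=+1→#####/#####*
ply 5: #####/##### is terminal -1 (H); from ...#./...#. depth 5

value(...#./...#., H) = -1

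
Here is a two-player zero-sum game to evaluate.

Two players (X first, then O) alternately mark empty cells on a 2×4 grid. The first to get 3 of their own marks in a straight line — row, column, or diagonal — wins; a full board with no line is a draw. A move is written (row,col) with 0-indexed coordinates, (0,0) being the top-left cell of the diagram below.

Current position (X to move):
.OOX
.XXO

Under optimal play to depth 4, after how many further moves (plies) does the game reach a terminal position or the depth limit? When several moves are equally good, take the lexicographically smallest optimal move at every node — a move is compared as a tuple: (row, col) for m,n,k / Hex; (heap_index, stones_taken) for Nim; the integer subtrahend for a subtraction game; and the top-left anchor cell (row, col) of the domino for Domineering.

p1 X@[.OOX/.XXO]: (0,0)[XOOX/.XXO]+0 (1,0)[.OOX/XXXO]+1*
p2 O@[.OOX/XXXO] terminal -1; root [.OOX/.XXO] d4

PV length from [.OOX/.XXO]: 1 ply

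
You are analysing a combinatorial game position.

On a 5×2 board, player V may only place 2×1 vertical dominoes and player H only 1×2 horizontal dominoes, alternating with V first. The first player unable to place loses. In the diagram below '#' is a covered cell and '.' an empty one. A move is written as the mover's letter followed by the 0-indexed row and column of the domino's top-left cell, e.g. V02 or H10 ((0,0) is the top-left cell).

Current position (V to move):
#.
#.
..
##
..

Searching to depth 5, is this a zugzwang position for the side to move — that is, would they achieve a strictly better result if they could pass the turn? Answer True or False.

ply 1, V at #./#./../##/.. | V01=-1→##/##/../##/..*; V11=-1→#./##/.#/##/..
ply 2, H at ##/##/../##/.. | H20=+1→##/##/##/##/..*; H40=+1→##/##/../##/##
ply 3: ##/##/##/##/.. is terminal -1 (V); from #./#./../##/.. depth 5
pass branch (H moves first from the same position):
  | ply 1, H at #./#./../##/.. | H20=+1→#./#./##/##/..*; H40=-1→#./#./../##/##
  | ply 2, V at #./#./##/##/.. | V01=-1→##/##/##/##/..*
  | ply 3, H at ##/##/##/##/.. | H40=+1→##/##/##/##/##*
  | ply 4: ##/##/##/##/## is terminal -1 (V); from #./#./../##/.. depth 5
V moving scores -1; V passing scores -1

zugzwang(#./#./../##/.., V) = False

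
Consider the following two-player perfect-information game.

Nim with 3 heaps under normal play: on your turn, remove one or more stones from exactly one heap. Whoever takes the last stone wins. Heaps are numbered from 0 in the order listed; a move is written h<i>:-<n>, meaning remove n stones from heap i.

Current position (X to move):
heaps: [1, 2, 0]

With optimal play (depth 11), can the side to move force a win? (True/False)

[(1,2,0)] X move#1: h0:-1:-1/(0,2,0), h1:-1:+1/(1,1,0)*, h1:-2:-1/(1,0,0)
[(1,1,0)] O move#2: h0:-1:-1/(0,1,0)*, h1:-1:-1/(1,0,0)
[(0,1,0)] X move#3: h1:-1:+1/(0,0,0)*
[(0,0,0)] end (terminal -1, O#4); searched (1,2,0) to 11

X winning at [(1,2,0)]: True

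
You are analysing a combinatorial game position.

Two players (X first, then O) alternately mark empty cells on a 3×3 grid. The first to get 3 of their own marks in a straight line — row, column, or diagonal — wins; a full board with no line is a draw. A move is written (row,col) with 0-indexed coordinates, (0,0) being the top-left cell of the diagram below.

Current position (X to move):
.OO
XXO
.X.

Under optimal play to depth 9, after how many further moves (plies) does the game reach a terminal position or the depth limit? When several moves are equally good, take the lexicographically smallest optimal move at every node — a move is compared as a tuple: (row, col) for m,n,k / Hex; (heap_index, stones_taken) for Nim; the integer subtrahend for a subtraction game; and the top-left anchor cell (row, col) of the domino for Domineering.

PV length from [.OO/XXO/.X.]: 2 plies

p1 X@[.OO/XXO/.X.]: (0,0)[XOO/XXO/.X.]-1* (2,0)[.OO/XXO/XX.]-1 (2,2)[.OO/XXO/.XX]-1
p2 O@[XOO/XXO/.X.]: (2,0)[XOO/XXO/OX.]-1 (2,2)[XOO/XXO/.XO]+1*
p3 X@[XOO/XXO/.XO] terminal -1; root [.OO/XXO/.X.] d9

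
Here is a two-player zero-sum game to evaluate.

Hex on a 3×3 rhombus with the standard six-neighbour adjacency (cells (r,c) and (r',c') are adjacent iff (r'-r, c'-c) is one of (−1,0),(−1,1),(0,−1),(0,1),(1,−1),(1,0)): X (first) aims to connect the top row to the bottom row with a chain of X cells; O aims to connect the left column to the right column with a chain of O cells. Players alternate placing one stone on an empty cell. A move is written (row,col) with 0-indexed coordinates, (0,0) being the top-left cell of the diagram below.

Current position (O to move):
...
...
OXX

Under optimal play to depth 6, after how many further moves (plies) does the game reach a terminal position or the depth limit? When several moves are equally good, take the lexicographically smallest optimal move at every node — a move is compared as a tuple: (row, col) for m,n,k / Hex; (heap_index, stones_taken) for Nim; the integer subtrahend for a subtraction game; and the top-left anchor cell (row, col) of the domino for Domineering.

[.../.../OXX] O move#1: (0,0):-1/O../.../OXX, (0,1):-1/.O./.../OXX, (0,2):+1/..O/.../OXX*, (1,0):-1/.../O../OXX, (1,1):+1/.../.O./OXX, (1,2):-1/.../..O/OXX
[..O/.../OXX] X move#2: (0,0):-1/X.O/.../OXX*, (0,1):-1/.XO/.../OXX, (1,0):-1/..O/X../OXX, (1,1):-1/..O/.X./OXX, (1,2):-1/..O/..X/OXX
[X.O/.../OXX] O move#3: (0,1):+1/XOO/.../OXX*, (1,0):+1/X.O/O../OXX, (1,1):+1/X.O/.O./OXX, (1,2):-1/X.O/..O/OXX
[XOO/.../OXX] X move#4: (1,0):-1/XOO/X../OXX*, (1,1):-1/XOO/.X./OXX, (1,2):-1/XOO/..X/OXX
[XOO/X../OXX] O move#5: (1,1):+1/XOO/XO./OXX*, (1,2):-1/XOO/X.O/OXX
[XOO/XO./OXX] end (terminal -1, X#6); searched .../.../OXX to 6

PV length from [.../.../OXX]: 5 plies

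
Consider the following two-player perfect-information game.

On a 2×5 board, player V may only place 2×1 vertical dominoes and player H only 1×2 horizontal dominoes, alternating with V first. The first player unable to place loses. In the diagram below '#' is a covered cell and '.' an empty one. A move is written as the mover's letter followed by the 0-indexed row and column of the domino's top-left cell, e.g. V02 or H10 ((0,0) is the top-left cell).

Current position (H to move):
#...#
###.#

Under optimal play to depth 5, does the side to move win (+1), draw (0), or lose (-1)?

p1 H@[#...#/###.#]: H01[###.#/###.#]-1 H02[#.###/###.#]+1*
p2 V@[#.###/###.#] terminal -1; root [#...#/###.#] d5

value(#...#/###.#, H) = +1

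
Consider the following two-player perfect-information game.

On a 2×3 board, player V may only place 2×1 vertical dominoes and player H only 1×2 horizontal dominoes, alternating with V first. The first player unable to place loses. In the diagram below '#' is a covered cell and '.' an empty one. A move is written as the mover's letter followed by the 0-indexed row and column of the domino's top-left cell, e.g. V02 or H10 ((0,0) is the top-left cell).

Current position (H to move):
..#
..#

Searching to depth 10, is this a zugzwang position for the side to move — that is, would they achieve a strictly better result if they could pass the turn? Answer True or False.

[..#/..#] H move#1: H00:+1/###/..#*, H10:+1/..#/###
[###/..#] end (terminal -1, V#2); searched ..#/..# to 10
if H skipped the turn, V would face:
~ [..#/..#] V move#1: V00:+1/#.#/#.#*, V01:+1/.##/.##
~ [#.#/#.#] end (terminal -1, H#2); searched ..#/..# to 10
compare (H): move=+1 vs pass=-1

zugzwang(..#/..#, H) = False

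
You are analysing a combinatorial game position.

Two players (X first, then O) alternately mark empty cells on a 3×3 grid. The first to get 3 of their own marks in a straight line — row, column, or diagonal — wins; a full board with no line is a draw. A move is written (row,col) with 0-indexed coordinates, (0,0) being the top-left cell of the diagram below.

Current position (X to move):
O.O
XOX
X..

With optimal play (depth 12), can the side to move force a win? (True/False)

X winning at [O.O/XOX/X..]: False

ply 1, X at O.O/XOX/X.. | (0,1)=-1→OXO/XOX/X..*; (2,1)=-1→O.O/XOX/XX.; (2,2)=-1→O.O/XOX/X.X
ply 2, O at OXO/XOX/X.. | (2,1)=+0→OXO/XOX/XO.; (2,2)=+1→OXO/XOX/X.O*
ply 3: OXO/XOX/X.O is terminal -1 (X); from O.O/XOX/X.. depth 12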